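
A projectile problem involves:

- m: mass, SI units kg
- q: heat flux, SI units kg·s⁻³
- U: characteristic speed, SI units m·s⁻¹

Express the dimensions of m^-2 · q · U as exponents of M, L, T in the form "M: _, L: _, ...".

Collect each base-dimension exponent across the product:
  M: −2·(1) + (1) + (0) = -1
  L: −2·(0) + (0) + (1) = 1
  T: −2·(0) + (-3) + (-1) = -4
So the dimensions are [M⁻¹ L T⁻⁴].

M: -1, L: 1, T: -4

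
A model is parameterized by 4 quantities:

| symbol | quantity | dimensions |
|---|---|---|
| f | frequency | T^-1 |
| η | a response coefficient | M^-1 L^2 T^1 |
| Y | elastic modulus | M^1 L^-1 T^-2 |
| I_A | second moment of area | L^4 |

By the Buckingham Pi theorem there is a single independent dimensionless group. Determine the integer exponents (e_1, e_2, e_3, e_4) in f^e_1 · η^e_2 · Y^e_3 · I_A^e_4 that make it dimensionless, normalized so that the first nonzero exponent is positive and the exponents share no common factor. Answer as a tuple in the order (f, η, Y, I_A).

(4, -4, -4, 1)

M: e_1·(0) + e_2·(-1) + e_3·(1) + e_4·(0) = 0
L: e_1·(0) + e_2·(2) + e_3·(-1) + e_4·(4) = 0
T: e_1·(-1) + e_2·(1) + e_3·(-2) + e_4·(0) = 0
Solving this homogeneous linear system for the smallest-integer solution (first nonzero entry positive) gives (4, -4, -4, 1).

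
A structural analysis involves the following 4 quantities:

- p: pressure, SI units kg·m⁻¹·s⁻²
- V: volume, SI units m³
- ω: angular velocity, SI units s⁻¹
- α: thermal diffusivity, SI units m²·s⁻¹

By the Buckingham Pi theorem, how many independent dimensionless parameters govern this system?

There are 4 variables and 3 base dimensions (M, L, T).
The dimension matrix has rank 3.
Independent dimensionless groups: 4 − 3 = 1.

1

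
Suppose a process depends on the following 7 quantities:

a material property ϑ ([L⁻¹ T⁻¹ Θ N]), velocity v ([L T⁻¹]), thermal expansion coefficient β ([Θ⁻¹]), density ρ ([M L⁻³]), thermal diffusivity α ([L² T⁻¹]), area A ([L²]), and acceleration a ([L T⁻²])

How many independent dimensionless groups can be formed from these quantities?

2

There are 7 variables and 5 base dimensions (M, L, T, Θ, N).
The dimension matrix has rank 5.
Independent dimensionless groups: 7 − 5 = 2.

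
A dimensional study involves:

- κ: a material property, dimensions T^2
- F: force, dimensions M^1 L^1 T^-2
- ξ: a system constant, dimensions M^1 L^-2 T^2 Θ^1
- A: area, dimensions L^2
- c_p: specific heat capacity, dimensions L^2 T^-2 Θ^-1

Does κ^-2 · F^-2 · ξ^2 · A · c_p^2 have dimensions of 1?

Sum the exponent of each base dimension across the product:
  M: −2·[κ]_M − 2·[F]_M + 2·[ξ]_M + [A]_M + 2·[c_p]_M = −2·(0) − 2·(1) + 2·(1) + (0) + 2·(0) = 0
  L: −2·[κ]_L − 2·[F]_L + 2·[ξ]_L + [A]_L + 2·[c_p]_L = −2·(0) − 2·(1) + 2·(-2) + (2) + 2·(2) = 0
  T: −2·[κ]_T − 2·[F]_T + 2·[ξ]_T + [A]_T + 2·[c_p]_T = −2·(2) − 2·(-2) + 2·(2) + (0) + 2·(-2) = 0
  Θ: −2·[κ]_Θ − 2·[F]_Θ + 2·[ξ]_Θ + [A]_Θ + 2·[c_p]_Θ = −2·(0) − 2·(0) + 2·(1) + (0) + 2·(-1) = 0
All base exponents vanish — dimensionless.

yes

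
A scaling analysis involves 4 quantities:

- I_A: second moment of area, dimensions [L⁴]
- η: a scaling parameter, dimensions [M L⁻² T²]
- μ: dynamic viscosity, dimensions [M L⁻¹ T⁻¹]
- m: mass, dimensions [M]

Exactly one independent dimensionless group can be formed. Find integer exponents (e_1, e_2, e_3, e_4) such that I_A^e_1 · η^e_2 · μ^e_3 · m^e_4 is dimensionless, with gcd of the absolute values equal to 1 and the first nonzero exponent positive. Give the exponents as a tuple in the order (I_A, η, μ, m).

M: e_1·(0) + e_2·(1) + e_3·(1) + e_4·(1) = 0
L: e_1·(4) + e_2·(-2) + e_3·(-1) + e_4·(0) = 0
T: e_1·(0) + e_2·(2) + e_3·(-1) + e_4·(0) = 0
Solving this homogeneous linear system for the smallest-integer solution (first nonzero entry positive) gives (1, 1, 2, -3).

(1, 1, 2, -3)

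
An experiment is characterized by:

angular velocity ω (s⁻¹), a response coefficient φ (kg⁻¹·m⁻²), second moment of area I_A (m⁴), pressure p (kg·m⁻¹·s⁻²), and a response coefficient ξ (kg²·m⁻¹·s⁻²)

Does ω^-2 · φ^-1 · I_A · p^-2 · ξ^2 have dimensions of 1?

Sum the exponent of each base dimension across the product:
  M: −2·[ω]_M − [φ]_M + [I_A]_M − 2·[p]_M + 2·[ξ]_M = −2·(0) − (-1) + (0) − 2·(1) + 2·(2) = 3
  L: −2·[ω]_L − [φ]_L + [I_A]_L − 2·[p]_L + 2·[ξ]_L = −2·(0) − (-2) + (4) − 2·(-1) + 2·(-1) = 6
  T: −2·[ω]_T − [φ]_T + [I_A]_T − 2·[p]_T + 2·[ξ]_T = −2·(-1) − (0) + (0) − 2·(-2) + 2·(-2) = 2
Net dimensions [M³ L⁶ T²] ≠ [1] — not dimensionless.

no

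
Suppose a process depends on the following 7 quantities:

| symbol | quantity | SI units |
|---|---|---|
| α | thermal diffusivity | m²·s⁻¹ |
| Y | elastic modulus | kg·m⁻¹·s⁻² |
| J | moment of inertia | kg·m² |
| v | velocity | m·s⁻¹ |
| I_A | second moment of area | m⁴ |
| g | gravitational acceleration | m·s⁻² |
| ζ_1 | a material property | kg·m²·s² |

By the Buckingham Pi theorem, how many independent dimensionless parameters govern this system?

There are 7 variables and 3 base dimensions (M, L, T).
The dimension matrix has rank 3.
Independent dimensionless groups: 7 − 3 = 4.

4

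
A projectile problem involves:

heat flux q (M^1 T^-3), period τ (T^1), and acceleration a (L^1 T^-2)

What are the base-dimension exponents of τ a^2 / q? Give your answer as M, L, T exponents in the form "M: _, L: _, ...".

M: -1, L: 2, T: 0

Collect each base-dimension exponent across the product:
  M: −(1) + (0) + 2·(0) = -1
  L: −(0) + (0) + 2·(1) = 2
  T: −(-3) + (1) + 2·(-2) = 0
So the dimensions are [M⁻¹ L²].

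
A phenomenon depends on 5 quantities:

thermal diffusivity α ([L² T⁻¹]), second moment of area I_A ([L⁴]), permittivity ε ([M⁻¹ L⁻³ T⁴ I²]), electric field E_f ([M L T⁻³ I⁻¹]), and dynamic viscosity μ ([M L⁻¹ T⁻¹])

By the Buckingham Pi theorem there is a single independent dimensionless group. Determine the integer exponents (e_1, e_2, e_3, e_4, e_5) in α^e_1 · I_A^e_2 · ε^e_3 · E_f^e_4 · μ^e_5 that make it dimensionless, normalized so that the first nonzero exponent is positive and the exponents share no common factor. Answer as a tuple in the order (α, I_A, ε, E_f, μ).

M: e_1·(0) + e_2·(0) + e_3·(-1) + e_4·(1) + e_5·(1) = 0
L: e_1·(2) + e_2·(4) + e_3·(-3) + e_4·(1) + e_5·(-1) = 0
T: e_1·(-1) + e_2·(0) + e_3·(4) + e_4·(-3) + e_5·(-1) = 0
I: e_1·(0) + e_2·(0) + e_3·(2) + e_4·(-1) + e_5·(0) = 0
Solving this homogeneous linear system for the smallest-integer solution (first nonzero entry positive) gives (2, -1, -2, -4, 2).

(2, -1, -2, -4, 2)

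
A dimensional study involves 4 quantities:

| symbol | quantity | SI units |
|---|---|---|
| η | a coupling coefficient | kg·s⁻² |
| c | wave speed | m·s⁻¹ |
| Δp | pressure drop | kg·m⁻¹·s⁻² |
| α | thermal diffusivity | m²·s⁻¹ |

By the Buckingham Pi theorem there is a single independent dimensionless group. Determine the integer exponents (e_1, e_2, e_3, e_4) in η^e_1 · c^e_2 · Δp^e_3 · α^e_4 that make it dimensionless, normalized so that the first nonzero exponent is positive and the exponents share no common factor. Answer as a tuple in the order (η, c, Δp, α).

M: e_1·(1) + e_2·(0) + e_3·(1) + e_4·(0) = 0
L: e_1·(0) + e_2·(1) + e_3·(-1) + e_4·(2) = 0
T: e_1·(-2) + e_2·(-1) + e_3·(-2) + e_4·(-1) = 0
Solving this homogeneous linear system for the smallest-integer solution (first nonzero entry positive) gives (1, 1, -1, -1).

(1, 1, -1, -1)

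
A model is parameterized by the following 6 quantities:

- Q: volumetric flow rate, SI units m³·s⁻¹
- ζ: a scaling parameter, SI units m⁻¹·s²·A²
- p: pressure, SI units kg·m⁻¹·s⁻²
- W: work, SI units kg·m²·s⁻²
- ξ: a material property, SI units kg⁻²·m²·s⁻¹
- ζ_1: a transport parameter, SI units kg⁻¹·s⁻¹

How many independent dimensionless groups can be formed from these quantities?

2

There are 6 variables and 4 base dimensions (M, L, T, I).
The dimension matrix has rank 4.
Independent dimensionless groups: 6 − 4 = 2.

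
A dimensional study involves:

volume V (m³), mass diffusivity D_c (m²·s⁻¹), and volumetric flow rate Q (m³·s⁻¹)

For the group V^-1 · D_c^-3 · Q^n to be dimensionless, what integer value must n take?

3

Balance the L exponent: (3)·n from Q, plus −(3) − 3·(2) = -9 from the rest, must sum to zero.
3n − 9 = 0, so n = 3.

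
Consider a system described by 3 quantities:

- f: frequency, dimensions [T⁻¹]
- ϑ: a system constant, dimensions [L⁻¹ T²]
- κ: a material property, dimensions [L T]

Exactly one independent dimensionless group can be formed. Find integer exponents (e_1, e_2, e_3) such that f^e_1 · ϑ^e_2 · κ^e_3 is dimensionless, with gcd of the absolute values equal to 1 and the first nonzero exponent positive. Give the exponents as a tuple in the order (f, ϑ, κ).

L: e_1·(0) + e_2·(-1) + e_3·(1) = 0
T: e_1·(-1) + e_2·(2) + e_3·(1) = 0
Solving this homogeneous linear system for the smallest-integer solution (first nonzero entry positive) gives (3, 1, 1).

(3, 1, 1)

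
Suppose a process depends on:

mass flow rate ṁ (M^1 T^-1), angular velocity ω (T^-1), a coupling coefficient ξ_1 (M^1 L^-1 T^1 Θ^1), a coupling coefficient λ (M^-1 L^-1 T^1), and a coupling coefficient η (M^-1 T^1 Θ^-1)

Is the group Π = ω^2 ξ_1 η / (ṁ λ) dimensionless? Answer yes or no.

Sum the exponent of each base dimension across the product:
  M: −[ṁ]_M + 2·[ω]_M + [ξ_1]_M − [λ]_M + [η]_M = −(1) + 2·(0) + (1) − (-1) + (-1) = 0
  L: −[ṁ]_L + 2·[ω]_L + [ξ_1]_L − [λ]_L + [η]_L = −(0) + 2·(0) + (-1) − (-1) + (0) = 0
  T: −[ṁ]_T + 2·[ω]_T + [ξ_1]_T − [λ]_T + [η]_T = −(-1) + 2·(-1) + (1) − (1) + (1) = 0
  Θ: −[ṁ]_Θ + 2·[ω]_Θ + [ξ_1]_Θ − [λ]_Θ + [η]_Θ = −(0) + 2·(0) + (1) − (0) + (-1) = 0
All base exponents vanish — dimensionless.

yes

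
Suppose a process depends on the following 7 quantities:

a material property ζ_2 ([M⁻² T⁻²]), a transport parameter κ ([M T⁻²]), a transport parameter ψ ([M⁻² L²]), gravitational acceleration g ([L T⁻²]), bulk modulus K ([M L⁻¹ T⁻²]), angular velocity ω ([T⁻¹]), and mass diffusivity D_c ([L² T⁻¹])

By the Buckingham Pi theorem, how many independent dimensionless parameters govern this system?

There are 7 variables and 3 base dimensions (M, L, T).
The dimension matrix has rank 3.
Independent dimensionless groups: 7 − 3 = 4.

4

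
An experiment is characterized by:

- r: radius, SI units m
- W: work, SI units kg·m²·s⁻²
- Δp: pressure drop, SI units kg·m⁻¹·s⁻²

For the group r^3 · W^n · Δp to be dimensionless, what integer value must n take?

Balance the M exponent: (1)·n from W, plus 3·(0) + (1) = 1 from the rest, must sum to zero.
n + 1 = 0, so n = -1.

-1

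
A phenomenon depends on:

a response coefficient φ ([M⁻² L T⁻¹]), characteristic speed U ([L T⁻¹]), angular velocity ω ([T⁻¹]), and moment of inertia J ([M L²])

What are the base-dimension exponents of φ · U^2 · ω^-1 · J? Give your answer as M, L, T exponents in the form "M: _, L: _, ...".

Collect each base-dimension exponent across the product:
  M: (-2) + 2·(0) − (0) + (1) = -1
  L: (1) + 2·(1) − (0) + (2) = 5
  T: (-1) + 2·(-1) − (-1) + (0) = -2
So the dimensions are [M⁻¹ L⁵ T⁻²].

M: -1, L: 5, T: -2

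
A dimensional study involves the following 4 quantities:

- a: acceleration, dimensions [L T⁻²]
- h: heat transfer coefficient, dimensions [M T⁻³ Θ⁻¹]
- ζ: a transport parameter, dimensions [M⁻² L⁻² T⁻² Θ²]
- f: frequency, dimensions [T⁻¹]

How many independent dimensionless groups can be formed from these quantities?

There are 4 variables and 4 base dimensions (M, L, T, Θ).
The dimension matrix has rank 3 (less than 4: the dimension vectors are linearly dependent).
Independent dimensionless groups: 4 − 3 = 1.

1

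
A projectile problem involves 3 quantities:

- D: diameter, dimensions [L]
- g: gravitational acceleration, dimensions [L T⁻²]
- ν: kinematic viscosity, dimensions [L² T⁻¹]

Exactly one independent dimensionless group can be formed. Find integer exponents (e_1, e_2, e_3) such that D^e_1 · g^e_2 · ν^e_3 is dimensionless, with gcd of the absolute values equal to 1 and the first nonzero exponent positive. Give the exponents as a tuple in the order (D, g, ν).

(3, 1, -2)

L: e_1·(1) + e_2·(1) + e_3·(2) = 0
T: e_1·(0) + e_2·(-2) + e_3·(-1) = 0
Solving this homogeneous linear system for the smallest-integer solution (first nonzero entry positive) gives (3, 1, -2).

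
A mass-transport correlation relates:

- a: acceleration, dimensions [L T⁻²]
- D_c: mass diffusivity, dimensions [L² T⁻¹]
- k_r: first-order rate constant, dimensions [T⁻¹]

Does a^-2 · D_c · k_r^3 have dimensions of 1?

Sum the exponent of each base dimension across the product:
  L: −2·[a]_L + [D_c]_L + 3·[k_r]_L = −2·(1) + (2) + 3·(0) = 0
  T: −2·[a]_T + [D_c]_T + 3·[k_r]_T = −2·(-2) + (-1) + 3·(-1) = 0
All base exponents vanish — dimensionless.

yes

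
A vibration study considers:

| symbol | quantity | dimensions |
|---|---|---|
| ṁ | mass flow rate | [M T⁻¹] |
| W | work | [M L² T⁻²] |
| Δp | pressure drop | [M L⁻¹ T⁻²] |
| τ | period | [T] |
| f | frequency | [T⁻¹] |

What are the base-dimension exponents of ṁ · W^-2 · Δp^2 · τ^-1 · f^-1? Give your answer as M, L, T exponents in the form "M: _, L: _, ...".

Collect each base-dimension exponent across the product:
  M: (1) − 2·(1) + 2·(1) − (0) − (0) = 1
  L: (0) − 2·(2) + 2·(-1) − (0) − (0) = -6
  T: (-1) − 2·(-2) + 2·(-2) − (1) − (-1) = -1
So the dimensions are [M L⁻⁶ T⁻¹].

M: 1, L: -6, T: -1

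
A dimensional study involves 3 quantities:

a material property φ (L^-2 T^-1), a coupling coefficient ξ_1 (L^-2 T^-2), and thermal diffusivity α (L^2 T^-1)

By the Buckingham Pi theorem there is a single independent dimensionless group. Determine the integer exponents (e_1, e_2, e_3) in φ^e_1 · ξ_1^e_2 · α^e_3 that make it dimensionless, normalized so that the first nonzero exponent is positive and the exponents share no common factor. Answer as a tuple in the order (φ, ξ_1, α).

L: e_1·(-2) + e_2·(-2) + e_3·(2) = 0
T: e_1·(-1) + e_2·(-2) + e_3·(-1) = 0
Solving this homogeneous linear system for the smallest-integer solution (first nonzero entry positive) gives (3, -2, 1).

(3, -2, 1)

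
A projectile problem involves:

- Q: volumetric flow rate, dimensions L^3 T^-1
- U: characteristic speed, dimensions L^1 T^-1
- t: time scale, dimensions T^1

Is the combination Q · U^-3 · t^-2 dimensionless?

Sum the exponent of each base dimension across the product:
  L: [Q]_L − 3·[U]_L − 2·[t]_L = (3) − 3·(1) − 2·(0) = 0
  T: [Q]_T − 3·[U]_T − 2·[t]_T = (-1) − 3·(-1) − 2·(1) = 0
All base exponents vanish — dimensionless.

yes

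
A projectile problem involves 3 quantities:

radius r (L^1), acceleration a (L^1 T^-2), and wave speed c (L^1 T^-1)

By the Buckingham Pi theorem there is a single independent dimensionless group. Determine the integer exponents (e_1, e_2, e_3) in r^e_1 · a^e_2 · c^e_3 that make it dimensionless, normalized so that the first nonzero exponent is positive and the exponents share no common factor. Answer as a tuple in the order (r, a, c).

L: e_1·(1) + e_2·(1) + e_3·(1) = 0
T: e_1·(0) + e_2·(-2) + e_3·(-1) = 0
Solving this homogeneous linear system for the smallest-integer solution (first nonzero entry positive) gives (1, 1, -2).

(1, 1, -2)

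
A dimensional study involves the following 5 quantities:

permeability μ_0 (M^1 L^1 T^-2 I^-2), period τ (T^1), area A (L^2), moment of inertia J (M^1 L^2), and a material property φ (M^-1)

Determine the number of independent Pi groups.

1

There are 5 variables and 4 base dimensions (M, L, T, I).
The dimension matrix has rank 4.
Independent dimensionless groups: 5 − 4 = 1.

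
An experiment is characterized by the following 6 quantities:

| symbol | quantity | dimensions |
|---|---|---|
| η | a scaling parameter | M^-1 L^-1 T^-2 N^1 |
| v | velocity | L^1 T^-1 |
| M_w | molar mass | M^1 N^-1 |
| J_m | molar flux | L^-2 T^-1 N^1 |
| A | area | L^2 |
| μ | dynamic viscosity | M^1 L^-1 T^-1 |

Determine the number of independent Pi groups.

2

There are 6 variables and 4 base dimensions (M, L, T, N).
The dimension matrix has rank 4.
Independent dimensionless groups: 6 − 4 = 2.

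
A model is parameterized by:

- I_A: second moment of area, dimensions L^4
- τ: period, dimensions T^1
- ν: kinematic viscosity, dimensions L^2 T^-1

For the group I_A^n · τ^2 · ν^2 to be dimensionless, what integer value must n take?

Balance the L exponent: (4)·n from I_A, plus 2·(0) + 2·(2) = 4 from the rest, must sum to zero.
4n + 4 = 0, so n = -1.

-1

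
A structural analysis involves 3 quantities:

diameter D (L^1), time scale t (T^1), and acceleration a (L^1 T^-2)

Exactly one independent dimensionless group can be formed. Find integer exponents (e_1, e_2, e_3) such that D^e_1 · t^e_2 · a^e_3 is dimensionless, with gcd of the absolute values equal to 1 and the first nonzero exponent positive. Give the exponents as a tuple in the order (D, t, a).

L: e_1·(1) + e_2·(0) + e_3·(1) = 0
T: e_1·(0) + e_2·(1) + e_3·(-2) = 0
Solving this homogeneous linear system for the smallest-integer solution (first nonzero entry positive) gives (1, -2, -1).

(1, -2, -1)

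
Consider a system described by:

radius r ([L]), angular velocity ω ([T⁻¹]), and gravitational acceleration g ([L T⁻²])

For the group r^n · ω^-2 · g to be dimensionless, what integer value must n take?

Balance the L exponent: (1)·n from r, plus −2·(0) + (1) = 1 from the rest, must sum to zero.
n + 1 = 0, so n = -1.

-1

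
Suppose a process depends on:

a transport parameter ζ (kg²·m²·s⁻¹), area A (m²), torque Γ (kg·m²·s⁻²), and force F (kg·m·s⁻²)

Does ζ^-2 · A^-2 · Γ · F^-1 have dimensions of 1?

no

Sum the exponent of each base dimension across the product:
  M: −2·[ζ]_M − 2·[A]_M + [Γ]_M − [F]_M = −2·(2) − 2·(0) + (1) − (1) = -4
  L: −2·[ζ]_L − 2·[A]_L + [Γ]_L − [F]_L = −2·(2) − 2·(2) + (2) − (1) = -7
  T: −2·[ζ]_T − 2·[A]_T + [Γ]_T − [F]_T = −2·(-1) − 2·(0) + (-2) − (-2) = 2
Net dimensions [M⁻⁴ L⁻⁷ T²] ≠ [1] — not dimensionless.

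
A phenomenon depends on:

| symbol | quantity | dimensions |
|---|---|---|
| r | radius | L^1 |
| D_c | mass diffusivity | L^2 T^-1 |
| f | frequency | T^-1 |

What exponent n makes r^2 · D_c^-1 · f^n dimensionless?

1

Balance the T exponent: (-1)·n from f, plus 2·(0) − (-1) = 1 from the rest, must sum to zero.
−n + 1 = 0, so n = 1.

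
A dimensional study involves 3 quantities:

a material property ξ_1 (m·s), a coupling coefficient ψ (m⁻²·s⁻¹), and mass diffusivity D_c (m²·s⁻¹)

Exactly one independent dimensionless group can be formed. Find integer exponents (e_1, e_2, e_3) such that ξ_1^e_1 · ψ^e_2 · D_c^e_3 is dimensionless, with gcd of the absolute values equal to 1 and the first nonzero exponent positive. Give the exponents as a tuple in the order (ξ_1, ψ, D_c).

L: e_1·(1) + e_2·(-2) + e_3·(2) = 0
T: e_1·(1) + e_2·(-1) + e_3·(-1) = 0
Solving this homogeneous linear system for the smallest-integer solution (first nonzero entry positive) gives (4, 3, 1).

(4, 3, 1)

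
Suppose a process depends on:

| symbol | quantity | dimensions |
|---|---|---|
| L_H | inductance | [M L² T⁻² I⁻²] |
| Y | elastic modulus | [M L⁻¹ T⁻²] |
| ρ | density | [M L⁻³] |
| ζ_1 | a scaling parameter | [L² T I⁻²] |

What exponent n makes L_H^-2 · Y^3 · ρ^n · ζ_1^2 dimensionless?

-1

Balance the M exponent: (1)·n from ρ, plus −2·(1) + 3·(1) + 2·(0) = 1 from the rest, must sum to zero.
n + 1 = 0, so n = -1.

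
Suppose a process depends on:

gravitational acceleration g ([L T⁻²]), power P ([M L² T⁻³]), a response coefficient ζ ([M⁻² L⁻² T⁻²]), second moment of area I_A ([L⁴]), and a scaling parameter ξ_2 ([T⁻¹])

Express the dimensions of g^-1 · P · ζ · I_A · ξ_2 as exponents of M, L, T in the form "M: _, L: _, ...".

M: -1, L: 3, T: -4

Collect each base-dimension exponent across the product:
  M: −(0) + (1) + (-2) + (0) + (0) = -1
  L: −(1) + (2) + (-2) + (4) + (0) = 3
  T: −(-2) + (-3) + (-2) + (0) + (-1) = -4
So the dimensions are [M⁻¹ L³ T⁻⁴].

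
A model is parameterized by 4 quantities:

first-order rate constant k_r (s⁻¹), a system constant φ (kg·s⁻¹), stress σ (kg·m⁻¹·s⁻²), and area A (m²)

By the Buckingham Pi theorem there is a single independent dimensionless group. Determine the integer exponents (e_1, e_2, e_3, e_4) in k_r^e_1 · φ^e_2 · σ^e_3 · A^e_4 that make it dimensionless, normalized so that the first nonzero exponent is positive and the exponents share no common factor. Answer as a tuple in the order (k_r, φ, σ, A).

(2, 2, -2, -1)

M: e_1·(0) + e_2·(1) + e_3·(1) + e_4·(0) = 0
L: e_1·(0) + e_2·(0) + e_3·(-1) + e_4·(2) = 0
T: e_1·(-1) + e_2·(-1) + e_3·(-2) + e_4·(0) = 0
Solving this homogeneous linear system for the smallest-integer solution (first nonzero entry positive) gives (2, 2, -2, -1).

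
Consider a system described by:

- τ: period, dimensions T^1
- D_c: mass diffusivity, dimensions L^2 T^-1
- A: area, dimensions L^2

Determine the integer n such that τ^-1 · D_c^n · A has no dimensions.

-1

Balance the L exponent: (2)·n from D_c, plus −(0) + (2) = 2 from the rest, must sum to zero.
2n + 2 = 0, so n = -1.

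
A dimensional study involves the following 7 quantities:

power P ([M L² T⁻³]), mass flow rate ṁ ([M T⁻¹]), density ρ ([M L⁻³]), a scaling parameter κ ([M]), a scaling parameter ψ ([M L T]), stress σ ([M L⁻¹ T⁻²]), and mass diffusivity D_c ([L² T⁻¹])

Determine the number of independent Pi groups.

4

There are 7 variables and 3 base dimensions (M, L, T).
The dimension matrix has rank 3.
Independent dimensionless groups: 7 − 3 = 4.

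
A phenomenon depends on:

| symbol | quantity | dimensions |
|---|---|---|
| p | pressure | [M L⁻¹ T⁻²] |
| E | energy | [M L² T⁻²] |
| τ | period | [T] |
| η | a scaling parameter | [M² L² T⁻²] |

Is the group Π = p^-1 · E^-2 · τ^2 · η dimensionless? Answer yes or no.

no

Sum the exponent of each base dimension across the product:
  M: −[p]_M − 2·[E]_M + 2·[τ]_M + [η]_M = −(1) − 2·(1) + 2·(0) + (2) = -1
  L: −[p]_L − 2·[E]_L + 2·[τ]_L + [η]_L = −(-1) − 2·(2) + 2·(0) + (2) = -1
  T: −[p]_T − 2·[E]_T + 2·[τ]_T + [η]_T = −(-2) − 2·(-2) + 2·(1) + (-2) = 6
Net dimensions [M⁻¹ L⁻¹ T⁶] ≠ [1] — not dimensionless.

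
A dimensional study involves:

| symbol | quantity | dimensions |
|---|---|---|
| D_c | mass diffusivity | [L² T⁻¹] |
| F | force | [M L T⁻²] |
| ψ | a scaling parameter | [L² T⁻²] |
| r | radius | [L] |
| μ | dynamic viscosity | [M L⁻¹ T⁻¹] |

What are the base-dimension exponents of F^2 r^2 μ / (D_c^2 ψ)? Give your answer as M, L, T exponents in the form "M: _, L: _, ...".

Collect each base-dimension exponent across the product:
  M: −2·(0) + 2·(1) − (0) + 2·(0) + (1) = 3
  L: −2·(2) + 2·(1) − (2) + 2·(1) + (-1) = -3
  T: −2·(-1) + 2·(-2) − (-2) + 2·(0) + (-1) = -1
So the dimensions are [M³ L⁻³ T⁻¹].

M: 3, L: -3, T: -1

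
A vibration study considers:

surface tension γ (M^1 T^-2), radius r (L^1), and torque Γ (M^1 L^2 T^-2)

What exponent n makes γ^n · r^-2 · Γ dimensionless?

Balance the M exponent: (1)·n from γ, plus −2·(0) + (1) = 1 from the rest, must sum to zero.
n + 1 = 0, so n = -1.

-1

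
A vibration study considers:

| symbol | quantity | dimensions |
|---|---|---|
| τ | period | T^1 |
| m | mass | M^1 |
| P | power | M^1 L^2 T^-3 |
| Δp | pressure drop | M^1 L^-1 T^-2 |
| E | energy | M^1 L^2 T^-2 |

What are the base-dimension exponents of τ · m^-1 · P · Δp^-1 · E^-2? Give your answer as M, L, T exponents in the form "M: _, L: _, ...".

M: -3, L: -1, T: 4

Collect each base-dimension exponent across the product:
  M: (0) − (1) + (1) − (1) − 2·(1) = -3
  L: (0) − (0) + (2) − (-1) − 2·(2) = -1
  T: (1) − (0) + (-3) − (-2) − 2·(-2) = 4
So the dimensions are [M⁻³ L⁻¹ T⁴].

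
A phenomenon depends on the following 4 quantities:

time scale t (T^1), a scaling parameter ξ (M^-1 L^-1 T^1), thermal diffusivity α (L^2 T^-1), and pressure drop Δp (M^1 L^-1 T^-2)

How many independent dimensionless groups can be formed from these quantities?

1

There are 4 variables and 3 base dimensions (M, L, T).
The dimension matrix has rank 3.
Independent dimensionless groups: 4 − 3 = 1.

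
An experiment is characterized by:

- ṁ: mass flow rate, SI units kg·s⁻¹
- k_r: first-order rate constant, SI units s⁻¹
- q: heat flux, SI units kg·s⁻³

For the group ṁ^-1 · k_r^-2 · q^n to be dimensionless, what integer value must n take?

1

Balance the M exponent: (1)·n from q, plus −(1) − 2·(0) = -1 from the rest, must sum to zero.
n − 1 = 0, so n = 1.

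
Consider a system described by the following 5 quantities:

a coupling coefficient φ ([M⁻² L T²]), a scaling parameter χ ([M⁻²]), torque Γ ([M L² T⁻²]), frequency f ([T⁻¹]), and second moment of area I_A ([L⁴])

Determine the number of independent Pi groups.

2

There are 5 variables and 3 base dimensions (M, L, T).
The dimension matrix has rank 3.
Independent dimensionless groups: 5 − 3 = 2.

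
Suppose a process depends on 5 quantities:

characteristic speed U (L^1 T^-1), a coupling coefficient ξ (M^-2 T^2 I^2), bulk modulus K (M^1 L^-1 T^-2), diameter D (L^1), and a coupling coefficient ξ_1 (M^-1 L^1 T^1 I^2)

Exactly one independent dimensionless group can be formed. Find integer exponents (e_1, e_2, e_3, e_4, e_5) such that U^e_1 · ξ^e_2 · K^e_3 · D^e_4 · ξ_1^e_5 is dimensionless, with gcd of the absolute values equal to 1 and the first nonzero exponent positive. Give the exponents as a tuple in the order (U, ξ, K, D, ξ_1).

M: e_1·(0) + e_2·(-2) + e_3·(1) + e_4·(0) + e_5·(-1) = 0
L: e_1·(1) + e_2·(0) + e_3·(-1) + e_4·(1) + e_5·(1) = 0
T: e_1·(-1) + e_2·(2) + e_3·(-2) + e_4·(0) + e_5·(1) = 0
I: e_1·(0) + e_2·(2) + e_3·(0) + e_4·(0) + e_5·(2) = 0
Solving this homogeneous linear system for the smallest-integer solution (first nonzero entry positive) gives (1, -1, -1, -3, 1).

(1, -1, -1, -3, 1)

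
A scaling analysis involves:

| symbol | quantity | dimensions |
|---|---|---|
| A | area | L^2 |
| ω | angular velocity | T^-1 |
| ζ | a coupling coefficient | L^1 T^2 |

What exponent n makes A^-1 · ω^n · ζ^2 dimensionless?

Balance the T exponent: (-1)·n from ω, plus −(0) + 2·(2) = 4 from the rest, must sum to zero.
−n + 4 = 0, so n = 4.

4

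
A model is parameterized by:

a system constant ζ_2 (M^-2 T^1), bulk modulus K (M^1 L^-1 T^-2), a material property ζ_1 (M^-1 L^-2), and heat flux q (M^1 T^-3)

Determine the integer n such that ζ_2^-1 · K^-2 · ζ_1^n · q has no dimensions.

1

Balance the M exponent: (-1)·n from ζ_1, plus −(-2) − 2·(1) + (1) = 1 from the rest, must sum to zero.
−n + 1 = 0, so n = 1.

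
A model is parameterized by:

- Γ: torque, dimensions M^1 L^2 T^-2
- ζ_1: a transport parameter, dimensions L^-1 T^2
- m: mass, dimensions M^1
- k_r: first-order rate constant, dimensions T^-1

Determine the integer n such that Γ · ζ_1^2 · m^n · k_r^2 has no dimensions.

-1

Balance the M exponent: (1)·n from m, plus (1) + 2·(0) + 2·(0) = 1 from the rest, must sum to zero.
n + 1 = 0, so n = -1.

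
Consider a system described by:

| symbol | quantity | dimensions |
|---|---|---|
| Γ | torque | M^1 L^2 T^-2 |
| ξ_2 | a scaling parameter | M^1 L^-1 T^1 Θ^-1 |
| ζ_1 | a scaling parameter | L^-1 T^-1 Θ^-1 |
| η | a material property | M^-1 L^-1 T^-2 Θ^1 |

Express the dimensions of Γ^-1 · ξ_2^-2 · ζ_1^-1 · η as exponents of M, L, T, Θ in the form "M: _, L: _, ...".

Collect each base-dimension exponent across the product:
  M: −(1) − 2·(1) − (0) + (-1) = -4
  L: −(2) − 2·(-1) − (-1) + (-1) = 0
  T: −(-2) − 2·(1) − (-1) + (-2) = -1
  Θ: −(0) − 2·(-1) − (-1) + (1) = 4
So the dimensions are [M⁻⁴ T⁻¹ Θ⁴].

M: -4, L: 0, T: -1, Θ: 4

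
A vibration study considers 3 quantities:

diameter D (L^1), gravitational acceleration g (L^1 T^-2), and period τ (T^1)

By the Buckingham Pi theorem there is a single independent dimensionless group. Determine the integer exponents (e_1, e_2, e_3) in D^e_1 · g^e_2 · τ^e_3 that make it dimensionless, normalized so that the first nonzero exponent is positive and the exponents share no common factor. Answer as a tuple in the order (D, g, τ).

(1, -1, -2)

L: e_1·(1) + e_2·(1) + e_3·(0) = 0
T: e_1·(0) + e_2·(-2) + e_3·(1) = 0
Solving this homogeneous linear system for the smallest-integer solution (first nonzero entry positive) gives (1, -1, -2).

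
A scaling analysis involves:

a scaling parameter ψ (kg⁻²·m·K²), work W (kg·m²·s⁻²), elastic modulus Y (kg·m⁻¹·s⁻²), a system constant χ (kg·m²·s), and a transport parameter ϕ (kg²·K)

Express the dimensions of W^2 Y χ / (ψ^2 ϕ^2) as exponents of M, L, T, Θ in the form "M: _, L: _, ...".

M: 4, L: 3, T: -5, Θ: -6

Collect each base-dimension exponent across the product:
  M: −2·(-2) + 2·(1) + (1) + (1) − 2·(2) = 4
  L: −2·(1) + 2·(2) + (-1) + (2) − 2·(0) = 3
  T: −2·(0) + 2·(-2) + (-2) + (1) − 2·(0) = -5
  Θ: −2·(2) + 2·(0) + (0) + (0) − 2·(1) = -6
So the dimensions are [M⁴ L³ T⁻⁵ Θ⁻⁶].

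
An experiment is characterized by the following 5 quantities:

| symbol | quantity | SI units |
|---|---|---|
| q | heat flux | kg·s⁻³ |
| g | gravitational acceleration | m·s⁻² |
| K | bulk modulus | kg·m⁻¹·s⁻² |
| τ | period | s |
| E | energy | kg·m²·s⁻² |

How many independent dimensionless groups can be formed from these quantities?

2

There are 5 variables and 3 base dimensions (M, L, T).
The dimension matrix has rank 3.
Independent dimensionless groups: 5 − 3 = 2.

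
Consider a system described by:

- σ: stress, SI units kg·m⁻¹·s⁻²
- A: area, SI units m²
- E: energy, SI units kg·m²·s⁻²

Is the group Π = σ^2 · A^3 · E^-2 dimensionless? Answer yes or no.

Sum the exponent of each base dimension across the product:
  M: 2·[σ]_M + 3·[A]_M − 2·[E]_M = 2·(1) + 3·(0) − 2·(1) = 0
  L: 2·[σ]_L + 3·[A]_L − 2·[E]_L = 2·(-1) + 3·(2) − 2·(2) = 0
  T: 2·[σ]_T + 3·[A]_T − 2·[E]_T = 2·(-2) + 3·(0) − 2·(-2) = 0
  Θ: 2·[σ]_Θ + 3·[A]_Θ − 2·[E]_Θ = 2·(0) + 3·(0) − 2·(0) = 0
All base exponents vanish — dimensionless.

yes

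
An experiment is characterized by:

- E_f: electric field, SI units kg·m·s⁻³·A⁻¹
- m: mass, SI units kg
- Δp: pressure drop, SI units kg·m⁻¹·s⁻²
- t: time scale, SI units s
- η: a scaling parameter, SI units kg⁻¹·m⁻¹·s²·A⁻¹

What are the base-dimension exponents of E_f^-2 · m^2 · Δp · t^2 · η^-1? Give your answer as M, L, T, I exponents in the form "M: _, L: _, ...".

M: 2, L: -2, T: 4, I: 3

Collect each base-dimension exponent across the product:
  M: −2·(1) + 2·(1) + (1) + 2·(0) − (-1) = 2
  L: −2·(1) + 2·(0) + (-1) + 2·(0) − (-1) = -2
  T: −2·(-3) + 2·(0) + (-2) + 2·(1) − (2) = 4
  I: −2·(-1) + 2·(0) + (0) + 2·(0) − (-1) = 3
So the dimensions are [M² L⁻² T⁴ I³].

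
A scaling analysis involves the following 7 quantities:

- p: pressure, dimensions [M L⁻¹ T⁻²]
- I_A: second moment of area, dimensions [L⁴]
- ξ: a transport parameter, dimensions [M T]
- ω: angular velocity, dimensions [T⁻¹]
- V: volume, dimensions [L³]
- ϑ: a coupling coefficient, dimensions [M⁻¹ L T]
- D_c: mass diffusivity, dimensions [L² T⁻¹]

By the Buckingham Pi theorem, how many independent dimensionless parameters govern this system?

There are 7 variables and 3 base dimensions (M, L, T).
The dimension matrix has rank 3.
Independent dimensionless groups: 7 − 3 = 4.

4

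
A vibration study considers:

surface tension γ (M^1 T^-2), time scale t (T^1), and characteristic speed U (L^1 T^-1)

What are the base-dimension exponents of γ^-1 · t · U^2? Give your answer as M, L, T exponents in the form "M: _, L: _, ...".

M: -1, L: 2, T: 1

Collect each base-dimension exponent across the product:
  M: −(1) + (0) + 2·(0) = -1
  L: −(0) + (0) + 2·(1) = 2
  T: −(-2) + (1) + 2·(-1) = 1
So the dimensions are [M⁻¹ L² T].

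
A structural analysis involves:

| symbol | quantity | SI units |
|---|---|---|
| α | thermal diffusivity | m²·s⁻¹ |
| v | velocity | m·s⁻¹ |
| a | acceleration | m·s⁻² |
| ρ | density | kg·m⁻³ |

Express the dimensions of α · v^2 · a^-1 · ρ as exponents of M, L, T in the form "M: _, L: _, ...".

M: 1, L: 0, T: -1

Collect each base-dimension exponent across the product:
  M: (0) + 2·(0) − (0) + (1) = 1
  L: (2) + 2·(1) − (1) + (-3) = 0
  T: (-1) + 2·(-1) − (-2) + (0) = -1
So the dimensions are [M T⁻¹].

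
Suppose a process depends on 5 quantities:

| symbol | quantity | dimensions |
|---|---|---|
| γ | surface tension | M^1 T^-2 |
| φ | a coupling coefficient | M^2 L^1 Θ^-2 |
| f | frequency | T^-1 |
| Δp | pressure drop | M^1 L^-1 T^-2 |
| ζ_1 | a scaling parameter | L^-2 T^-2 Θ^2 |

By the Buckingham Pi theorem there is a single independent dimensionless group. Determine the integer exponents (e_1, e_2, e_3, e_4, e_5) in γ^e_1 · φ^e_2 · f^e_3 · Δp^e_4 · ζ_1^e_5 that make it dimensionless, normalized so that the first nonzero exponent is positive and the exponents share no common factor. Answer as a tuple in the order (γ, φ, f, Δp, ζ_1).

M: e_1·(1) + e_2·(2) + e_3·(0) + e_4·(1) + e_5·(0) = 0
L: e_1·(0) + e_2·(1) + e_3·(0) + e_4·(-1) + e_5·(-2) = 0
T: e_1·(-2) + e_2·(0) + e_3·(-1) + e_4·(-2) + e_5·(-2) = 0
Θ: e_1·(0) + e_2·(-2) + e_3·(0) + e_4·(0) + e_5·(2) = 0
Solving this homogeneous linear system for the smallest-integer solution (first nonzero entry positive) gives (1, -1, -2, 1, -1).

(1, -1, -2, 1, -1)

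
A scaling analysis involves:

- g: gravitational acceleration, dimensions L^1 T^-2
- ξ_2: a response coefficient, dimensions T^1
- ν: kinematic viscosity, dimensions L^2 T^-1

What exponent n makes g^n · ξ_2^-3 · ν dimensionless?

-2

Balance the L exponent: (1)·n from g, plus −3·(0) + (2) = 2 from the rest, must sum to zero.
n + 2 = 0, so n = -2.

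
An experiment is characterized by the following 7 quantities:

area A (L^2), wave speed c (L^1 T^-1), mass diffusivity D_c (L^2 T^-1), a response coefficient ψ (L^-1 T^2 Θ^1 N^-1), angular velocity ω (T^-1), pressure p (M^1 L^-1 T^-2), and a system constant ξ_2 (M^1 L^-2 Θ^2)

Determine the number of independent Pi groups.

2

There are 7 variables and 5 base dimensions (M, L, T, Θ, N).
The dimension matrix has rank 5.
Independent dimensionless groups: 7 − 5 = 2.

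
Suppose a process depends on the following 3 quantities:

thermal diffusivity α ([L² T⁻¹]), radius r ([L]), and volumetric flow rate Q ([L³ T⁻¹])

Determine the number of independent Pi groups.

1

There are 3 variables and 2 base dimensions (L, T).
The dimension matrix has rank 2.
Independent dimensionless groups: 3 − 2 = 1.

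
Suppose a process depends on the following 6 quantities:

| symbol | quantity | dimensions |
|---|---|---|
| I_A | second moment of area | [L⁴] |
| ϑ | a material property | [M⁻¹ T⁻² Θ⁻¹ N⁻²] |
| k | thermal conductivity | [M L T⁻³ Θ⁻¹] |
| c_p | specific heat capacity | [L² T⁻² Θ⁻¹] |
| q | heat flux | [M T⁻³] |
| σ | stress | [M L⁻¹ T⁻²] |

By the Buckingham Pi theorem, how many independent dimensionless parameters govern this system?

1

There are 6 variables and 5 base dimensions (M, L, T, Θ, N).
The dimension matrix has rank 5.
Independent dimensionless groups: 6 − 5 = 1.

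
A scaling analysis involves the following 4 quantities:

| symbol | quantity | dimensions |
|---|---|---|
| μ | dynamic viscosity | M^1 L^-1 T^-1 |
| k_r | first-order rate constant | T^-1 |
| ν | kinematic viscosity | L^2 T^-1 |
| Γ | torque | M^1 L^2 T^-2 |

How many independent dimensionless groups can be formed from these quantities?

There are 4 variables and 3 base dimensions (M, L, T).
The dimension matrix has rank 3.
Independent dimensionless groups: 4 − 3 = 1.

1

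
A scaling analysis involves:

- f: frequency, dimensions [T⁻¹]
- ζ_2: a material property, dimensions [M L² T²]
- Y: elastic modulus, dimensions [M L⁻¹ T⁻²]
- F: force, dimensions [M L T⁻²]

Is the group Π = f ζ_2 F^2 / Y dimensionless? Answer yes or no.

no

Sum the exponent of each base dimension across the product:
  M: [f]_M + [ζ_2]_M − [Y]_M + 2·[F]_M = (0) + (1) − (1) + 2·(1) = 2
  L: [f]_L + [ζ_2]_L − [Y]_L + 2·[F]_L = (0) + (2) − (-1) + 2·(1) = 5
  T: [f]_T + [ζ_2]_T − [Y]_T + 2·[F]_T = (-1) + (2) − (-2) + 2·(-2) = -1
Net dimensions [M² L⁵ T⁻¹] ≠ [1] — not dimensionless.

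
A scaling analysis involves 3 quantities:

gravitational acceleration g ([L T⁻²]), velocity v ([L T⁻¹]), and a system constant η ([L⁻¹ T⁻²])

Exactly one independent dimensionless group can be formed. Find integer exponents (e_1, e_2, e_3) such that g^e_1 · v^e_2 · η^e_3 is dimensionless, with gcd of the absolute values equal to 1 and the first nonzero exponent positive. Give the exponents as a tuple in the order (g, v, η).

L: e_1·(1) + e_2·(1) + e_3·(-1) = 0
T: e_1·(-2) + e_2·(-1) + e_3·(-2) = 0
Solving this homogeneous linear system for the smallest-integer solution (first nonzero entry positive) gives (3, -4, -1).

(3, -4, -1)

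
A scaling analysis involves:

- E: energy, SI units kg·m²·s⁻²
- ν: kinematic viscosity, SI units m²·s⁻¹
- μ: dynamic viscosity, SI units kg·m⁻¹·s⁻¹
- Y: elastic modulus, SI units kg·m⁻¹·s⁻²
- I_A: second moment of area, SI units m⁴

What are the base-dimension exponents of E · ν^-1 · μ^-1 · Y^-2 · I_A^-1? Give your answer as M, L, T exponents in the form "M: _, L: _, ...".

Collect each base-dimension exponent across the product:
  M: (1) − (0) − (1) − 2·(1) − (0) = -2
  L: (2) − (2) − (-1) − 2·(-1) − (4) = -1
  T: (-2) − (-1) − (-1) − 2·(-2) − (0) = 4
So the dimensions are [M⁻² L⁻¹ T⁴].

M: -2, L: -1, T: 4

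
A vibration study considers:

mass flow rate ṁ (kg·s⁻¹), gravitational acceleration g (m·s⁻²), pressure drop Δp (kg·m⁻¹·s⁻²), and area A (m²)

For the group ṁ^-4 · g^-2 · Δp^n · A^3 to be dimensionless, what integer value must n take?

Balance the M exponent: (1)·n from Δp, plus −4·(1) − 2·(0) + 3·(0) = -4 from the rest, must sum to zero.
n − 4 = 0, so n = 4.

4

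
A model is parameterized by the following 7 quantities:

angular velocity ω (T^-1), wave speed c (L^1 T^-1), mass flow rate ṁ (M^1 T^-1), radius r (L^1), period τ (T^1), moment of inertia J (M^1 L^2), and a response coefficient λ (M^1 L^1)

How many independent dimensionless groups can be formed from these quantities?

There are 7 variables and 3 base dimensions (M, L, T).
The dimension matrix has rank 3.
Independent dimensionless groups: 7 − 3 = 4.

4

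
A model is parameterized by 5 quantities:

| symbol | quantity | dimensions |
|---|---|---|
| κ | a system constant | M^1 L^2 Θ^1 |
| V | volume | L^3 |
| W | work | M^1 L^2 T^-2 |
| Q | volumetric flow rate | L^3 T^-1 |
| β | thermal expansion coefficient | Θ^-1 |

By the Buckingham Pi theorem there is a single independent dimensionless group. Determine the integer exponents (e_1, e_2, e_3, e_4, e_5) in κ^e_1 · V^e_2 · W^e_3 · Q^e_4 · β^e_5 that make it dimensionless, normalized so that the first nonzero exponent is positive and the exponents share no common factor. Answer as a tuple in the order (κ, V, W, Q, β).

M: e_1·(1) + e_2·(0) + e_3·(1) + e_4·(0) + e_5·(0) = 0
L: e_1·(2) + e_2·(3) + e_3·(2) + e_4·(3) + e_5·(0) = 0
T: e_1·(0) + e_2·(0) + e_3·(-2) + e_4·(-1) + e_5·(0) = 0
Θ: e_1·(1) + e_2·(0) + e_3·(0) + e_4·(0) + e_5·(-1) = 0
Solving this homogeneous linear system for the smallest-integer solution (first nonzero entry positive) gives (1, -2, -1, 2, 1).

(1, -2, -1, 2, 1)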